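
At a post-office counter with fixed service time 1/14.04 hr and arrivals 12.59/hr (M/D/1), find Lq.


ρ = 12.59/14.04 = 0.8967
M/D/1: Lq = ρ²/(2(1−ρ)) = 0.8041/(2·0.1033) = 3.89302

Final: 3.89302


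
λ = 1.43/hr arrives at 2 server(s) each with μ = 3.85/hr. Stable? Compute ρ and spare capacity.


Total capacity cμ = 2·3.85 = 7.70/hr
ρ = λ/(cμ) = 1.43/7.70 = 0.1857
Stable ⇔ ρ < 1: YES
Spare capacity = cμ − λ = 7.70 − 1.43 = 6.27/hr

Final: ρ = 0.1857; stable; margin = 6.27/hr


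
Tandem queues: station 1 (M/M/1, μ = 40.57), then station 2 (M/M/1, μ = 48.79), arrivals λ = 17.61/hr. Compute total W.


Each node sees arrival rate λ = 17.61/hr (tandem ⇒ throughput preserved).
W₁ = 1/(μ₁−λ) = 1/(40.57−17.61) = 0.04355 hr
W₂ = 1/(μ₂−λ) = 1/(48.79−17.61) = 0.03207 hr
W_total = W₁ + W₂ = 0.04355 + 0.03207 = 0.07563 hr

Final: 0.07563 hr


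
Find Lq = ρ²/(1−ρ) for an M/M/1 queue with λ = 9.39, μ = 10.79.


ρ = 9.39/10.79 = 0.8703
Lq = ρ²/(1−ρ) = 0.7573/0.1297 = 5.8369

Final: 5.8369


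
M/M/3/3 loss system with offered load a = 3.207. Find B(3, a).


B(c,a) = (a^c/c!) / Σ_{k=0}^{c} a^k/k!
a^3/3! = 5.497252
Σ terms (k=0..3): 1.00000 + 3.20700 + 5.14242 + 5.49725 = 14.846676
B = 5.497252/14.846676 = 0.370268

Final: 0.370268


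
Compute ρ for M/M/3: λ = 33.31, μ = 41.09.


ρ = λ/(cμ) = 33.31/(3·41.09) = 33.31/123.27 = 0.2702

Final: 0.2702


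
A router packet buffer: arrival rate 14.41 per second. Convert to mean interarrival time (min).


Mean interarrival time = 1/λ = 1/14.41 second = 0.06940 second
In minutes: 0.06940 × 0.0166667 = 0.001157 min

Final: 0.001157 min


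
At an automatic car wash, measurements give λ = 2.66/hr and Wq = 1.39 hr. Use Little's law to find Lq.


Lq = λWq = 2.66·1.39 = 3.6974

Final: 3.6974


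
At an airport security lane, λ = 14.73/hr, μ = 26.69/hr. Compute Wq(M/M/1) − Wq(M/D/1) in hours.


ρ = 14.73/26.69 = 0.5519
Wq(M/M/1) = ρ/(μ−λ) = 0.5519/11.96 = 0.04614 hr
Wq(M/D/1) = ρ/(2(μ−λ)) = 0.02307 hr
Savings = 0.04614 − 0.02307 = 0.02307 hr

Final: 0.02307 hr


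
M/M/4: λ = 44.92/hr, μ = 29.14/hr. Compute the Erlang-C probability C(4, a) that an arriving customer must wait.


a = λ/μ = 1.5415; ρ = a/4 = 0.3854
P₀ = 0.211730 (from M/M/c formula)
C(c,a) = [a^c/(c!(1−ρ))]·P₀ = [5.64678/(24·0.6146)]·0.211730
= 0.38281·0.211730 = 0.081052

Final: 0.081052


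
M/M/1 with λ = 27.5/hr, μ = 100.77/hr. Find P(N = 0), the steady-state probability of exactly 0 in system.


ρ = 27.5/100.77 = 0.2729
P_n = (1−ρ)·ρ^n = (1 − 0.2729)·0.2729^0 = 0.7271·1.000000 = 0.727101

Final: 0.727101


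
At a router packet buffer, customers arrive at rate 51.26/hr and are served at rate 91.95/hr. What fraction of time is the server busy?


ρ = λ/μ = 51.26/91.95 = 0.5575

Final: 0.5575


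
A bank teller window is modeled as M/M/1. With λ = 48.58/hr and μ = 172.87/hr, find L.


ρ = λ/μ = 48.58/172.87 = 0.2810
L = ρ/(1−ρ) = 0.2810/(1 − 0.2810) = 0.2810/0.7190 = 0.3909

Final: 0.3909


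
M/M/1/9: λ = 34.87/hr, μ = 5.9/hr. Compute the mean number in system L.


ρ = 34.87/5.9 = 5.9102
L = ρ[1 − (K+1)ρ^K + Kρ^(K+1)] / [(1−ρ)(1−ρ^(K+1))]
Numerator: 5.9102·(1 − 10·8798313.276774 + 9·51999522.705275) = 2245938712.856804
Denominator: (-4.9102)·(-51999521.705275) = 255326465.051154
L = 2245938712.856804/255326465.051154 = 8.7963

Final: 8.7963


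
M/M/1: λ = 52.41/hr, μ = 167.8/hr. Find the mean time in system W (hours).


W = 1/(μ−λ) = 1/(167.8 − 52.41) = 1/115.39 = 0.008666 hr

Final: 0.008666 hr


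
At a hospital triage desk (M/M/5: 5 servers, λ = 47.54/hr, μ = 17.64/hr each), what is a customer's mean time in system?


a = 2.6950; ρ = 0.5390; P₀ = 0.065117
Lq = P₀·a^c·ρ/(c!(1−ρ)²) = 0.19566
Wq = Lq/λ = 0.19566/47.54 = 0.004116 hr
W = Wq + 1/μ = 0.004116 + 0.05669 = 0.06081 hr

Final: 0.06081 hr


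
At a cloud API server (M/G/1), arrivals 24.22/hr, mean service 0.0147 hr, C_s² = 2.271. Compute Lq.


ρ = λ·E[S] = 24.22·0.0147 = 0.3560
Lq = ρ²(1+C_s²)/(2(1−ρ)) = 0.1268·(1+2.271)/(2·0.6440)
= 0.1268·3.2710/1.2879 = 0.32194

Final: 0.32194


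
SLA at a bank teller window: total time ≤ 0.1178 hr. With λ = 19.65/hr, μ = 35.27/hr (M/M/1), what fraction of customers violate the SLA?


W ~ Exponential(μ−λ) for M/M/1.
μ − λ = 35.27 − 19.65 = 15.6200
P(W > t) = e^{−(μ−λ)t} = e^{−1.8400} = 0.158812

Final: 0.158812


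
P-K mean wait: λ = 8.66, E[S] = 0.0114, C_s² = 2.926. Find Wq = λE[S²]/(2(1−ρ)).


ρ = λ·E[S] = 8.66·0.0114 = 0.09872
E[S²] = E[S]²(1+C_s²) = 0.0114²·(1+2.926) = 0.0005102
Wq = λ·E[S²]/(2(1−ρ)) = 8.66·0.0005102/(2·0.9013) = 0.002451 hr

Final: 0.002451 hr


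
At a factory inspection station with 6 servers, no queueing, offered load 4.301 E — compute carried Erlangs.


B(6,4.301) = 0.139276 (Erlang-B)
Carried load = a(1 − B) = 4.301·(1 − 0.139276) = 4.301·0.860724 = 3.7020 E

Final: 3.7020 Erlangs


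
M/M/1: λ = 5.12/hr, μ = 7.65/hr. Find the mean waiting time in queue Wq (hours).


ρ = 5.12/7.65 = 0.6693
Wq = ρ/(μ−λ) = 0.6693/(7.65 − 5.12) = 0.6693/2.53 = 0.2645 hr

Final: 0.2645 hr


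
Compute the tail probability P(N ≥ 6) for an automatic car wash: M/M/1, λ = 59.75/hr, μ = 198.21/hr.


ρ = 59.75/198.21 = 0.3014
P(N ≥ n) = ρ^n = 0.3014^6 = 0.0007504

Final: 0.0007504


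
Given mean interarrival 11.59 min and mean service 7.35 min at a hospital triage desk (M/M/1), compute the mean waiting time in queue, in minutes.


λ = 60/11.59 = 5.1769 /hr
μ = 60/7.35 = 8.1633 /hr
ρ = λ/μ = 5.1769/8.1633 = 0.6342
Wq = ρ/(μ−λ) = 0.6342/(8.1633−5.1769) = 0.21235 hr
In minutes: 0.21235·60 = 12.741 min

Final: 12.741 min


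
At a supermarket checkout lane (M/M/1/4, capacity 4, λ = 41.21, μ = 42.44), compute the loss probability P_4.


ρ = λ/μ = 41.21/42.44 = 0.9710
P_K = (1−ρ)ρ^K/(1−ρ^(K+1)) = (0.02898·0.889015)/(1 − 0.863249)
= 0.025766/0.136751 = 0.188412

Final: 0.188412


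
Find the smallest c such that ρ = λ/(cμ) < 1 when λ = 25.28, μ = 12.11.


Stability requires cμ > λ ⇔ c > λ/μ.
λ/μ = 25.28/12.11 = 2.0875
Minimum integer c = ⌊2.0875⌋ + 1 = 3
Check: 3·12.11 = 36.33 > 25.28, while 2·12.11 = 24.22 ≤ 25.28

Final: 3 servers


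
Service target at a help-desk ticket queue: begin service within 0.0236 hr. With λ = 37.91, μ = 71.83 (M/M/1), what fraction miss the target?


ρ = 37.91/71.83 = 0.5278
P(Wq > t) = ρ·e^{−(μ−λ)t} = 0.5278·e^{−0.8005}
= 0.5278·0.449099 = 0.237023

Final: 0.237023


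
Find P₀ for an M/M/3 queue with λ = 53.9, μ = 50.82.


a = λ/μ = 53.9/50.82 = 1.0606; ρ = a/c = 0.3535
Σ_{k=0}^{2} a^k/k! (terms k=0..2) = 1.00000 + 1.06061 + 0.56244 = 2.62305
Tail: a^3/(3!(1−ρ)) = 1.19306/(6·0.6465) = 0.30759
P₀ = 1/(2.62305 + 0.30759) = 1/2.93063 = 0.341223

Final: 0.341223


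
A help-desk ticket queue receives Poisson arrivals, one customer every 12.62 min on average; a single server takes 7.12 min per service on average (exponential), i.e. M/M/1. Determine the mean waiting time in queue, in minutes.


λ = 60/12.62 = 4.7544 /hr
μ = 60/7.12 = 8.4270 /hr
ρ = λ/μ = 4.7544/8.4270 = 0.5642
Wq = ρ/(μ−λ) = 0.5642/(8.4270−4.7544) = 0.15362 hr
In minutes: 0.15362·60 = 9.217 min

Final: 9.217 min


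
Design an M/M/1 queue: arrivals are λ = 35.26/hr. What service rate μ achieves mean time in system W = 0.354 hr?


W = 1/(μ−λ) ⇒ μ − λ = 1/W = 1/0.354 = 2.8249
μ = λ + 1/W = 35.26 + 2.8249 = 38.0849 per hr

Final: 38.0849 /hr


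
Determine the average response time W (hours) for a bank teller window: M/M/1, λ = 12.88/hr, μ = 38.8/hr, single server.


W = 1/(μ−λ) = 1/(38.8 − 12.88) = 1/25.92 = 0.03858 hr

Final: 0.03858 hr


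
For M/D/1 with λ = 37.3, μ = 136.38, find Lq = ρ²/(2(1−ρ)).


ρ = 37.3/136.38 = 0.2735
M/D/1: Lq = ρ²/(2(1−ρ)) = 0.07480/(2·0.7265) = 0.05148

Final: 0.05148


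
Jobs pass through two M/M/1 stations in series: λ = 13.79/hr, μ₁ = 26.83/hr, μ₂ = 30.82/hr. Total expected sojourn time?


Each node sees arrival rate λ = 13.79/hr (tandem ⇒ throughput preserved).
W₁ = 1/(μ₁−λ) = 1/(26.83−13.79) = 0.07669 hr
W₂ = 1/(μ₂−λ) = 1/(30.82−13.79) = 0.05872 hr
W_total = W₁ + W₂ = 0.07669 + 0.05872 = 0.13541 hr

Final: 0.13541 hr


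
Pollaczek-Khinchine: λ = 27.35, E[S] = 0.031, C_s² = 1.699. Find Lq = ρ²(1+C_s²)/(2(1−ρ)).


ρ = λ·E[S] = 27.35·0.031 = 0.8478
Lq = ρ²(1+C_s²)/(2(1−ρ)) = 0.7188·(1+1.699)/(2·0.1522)
= 0.7188·2.6990/0.3043 = 6.37586

Final: 6.37586


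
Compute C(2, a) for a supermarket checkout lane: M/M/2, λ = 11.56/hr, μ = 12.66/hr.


a = λ/μ = 0.9131; ρ = a/2 = 0.4566
P₀ = 0.373102 (from M/M/c formula)
C(c,a) = [a^c/(c!(1−ρ))]·P₀ = [0.83377/(2·0.5434)]·0.373102
= 0.76712·0.373102 = 0.286214

Final: 0.286214


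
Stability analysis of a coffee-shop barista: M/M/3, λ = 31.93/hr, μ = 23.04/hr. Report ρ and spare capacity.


Total capacity cμ = 3·23.04 = 69.12/hr
ρ = λ/(cμ) = 31.93/69.12 = 0.4620
Stable ⇔ ρ < 1: YES
Spare capacity = cμ − λ = 69.12 − 31.93 = 37.19/hr

Final: ρ = 0.4620; stable; margin = 37.19/hr


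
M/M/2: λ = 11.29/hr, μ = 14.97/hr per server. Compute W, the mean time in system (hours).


a = 0.7542; ρ = 0.3771; P₀ = 0.452341
Lq = P₀·a^c·ρ/(c!(1−ρ)²) = 0.12502
Wq = Lq/λ = 0.12502/11.29 = 0.01107 hr
W = Wq + 1/μ = 0.01107 + 0.06680 = 0.07787 hr

Final: 0.07787 hr


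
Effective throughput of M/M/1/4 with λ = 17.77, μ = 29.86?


ρ = 0.5951; P_K = (1−ρ)ρ^4/(1−ρ^5) = 0.054880
λ_eff = λ(1 − P_K) = 17.77·(1 − 0.054880) = 17.77·0.945120 = 16.7948 /hr

Final: 16.7948 /hr


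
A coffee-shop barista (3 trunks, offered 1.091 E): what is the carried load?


B(3,1.091) = 0.074566 (Erlang-B)
Carried load = a(1 − B) = 1.091·(1 − 0.074566) = 1.091·0.925434 = 1.0096 E

Final: 1.0096 Erlangs


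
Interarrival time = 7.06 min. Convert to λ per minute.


λ = 1/(interarrival time) in consistent units.
1 minute = 1 min, so λ = 1/7.06 = 0.1416 per minute

Final: 0.1416 /min


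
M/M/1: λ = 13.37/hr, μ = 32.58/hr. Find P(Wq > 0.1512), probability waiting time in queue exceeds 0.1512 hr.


ρ = 13.37/32.58 = 0.4104
P(Wq > t) = ρ·e^{−(μ−λ)t} = 0.4104·e^{−2.9046}
= 0.4104·0.054773 = 0.022478

Final: 0.022478


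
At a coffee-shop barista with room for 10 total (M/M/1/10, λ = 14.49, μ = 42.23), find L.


ρ = 14.49/42.23 = 0.3431
L = ρ[1 − (K+1)ρ^K + Kρ^(K+1)] / [(1−ρ)(1−ρ^(K+1))]
Numerator: 0.3431·(1 − 11·0.00002262 + 10·0.000007761) = 0.343062
Denominator: (0.6569)·(0.999992) = 0.656874
L = 0.343062/0.656874 = 0.5223

Final: 0.5223


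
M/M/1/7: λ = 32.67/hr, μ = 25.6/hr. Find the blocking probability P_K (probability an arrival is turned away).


ρ = λ/μ = 32.67/25.6 = 1.2762
P_K = (1−ρ)ρ^K/(1−ρ^(K+1)) = (-0.2762·5.512698)/(1 − 7.035150)
= -1.522452/-6.035150 = 0.252264

Final: 0.252264


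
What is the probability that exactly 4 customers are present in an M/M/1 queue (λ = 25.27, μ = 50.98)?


ρ = 25.27/50.98 = 0.4957
P_n = (1−ρ)·ρ^n = (1 − 0.4957)·0.4957^4 = 0.5043·0.060370 = 0.030446

Final: 0.030446


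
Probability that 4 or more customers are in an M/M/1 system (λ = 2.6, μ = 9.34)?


ρ = 2.6/9.34 = 0.2784
P(N ≥ n) = ρ^n = 0.2784^4 = 0.006005

Final: 0.006005


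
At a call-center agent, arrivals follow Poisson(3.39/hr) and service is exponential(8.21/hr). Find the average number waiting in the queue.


ρ = 3.39/8.21 = 0.4129
Lq = ρ²/(1−ρ) = 0.1705/0.5871 = 0.2904

Final: 0.2904


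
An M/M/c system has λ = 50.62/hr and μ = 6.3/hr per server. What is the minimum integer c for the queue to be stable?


Stability requires cμ > λ ⇔ c > λ/μ.
λ/μ = 50.62/6.3 = 8.0349
Minimum integer c = ⌊8.0349⌋ + 1 = 9
Check: 9·6.3 = 56.70 > 50.62, while 8·6.3 = 50.40 ≤ 50.62

Final: 9 servers


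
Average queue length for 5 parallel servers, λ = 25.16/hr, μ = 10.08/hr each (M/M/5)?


a = λ/μ = 2.4960; ρ = a/5 = 0.4992
P₀ = 0.080435
Lq = P₀·a^c·ρ / (c!·(1−ρ)²) = 0.080435·96.88366·0.4992/(120·0.25079)
= 0.12926

Final: 0.12926


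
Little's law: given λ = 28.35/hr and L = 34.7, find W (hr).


W = L/λ = 34.7/28.35 = 1.2240 hr

Final: 1.2240 hr


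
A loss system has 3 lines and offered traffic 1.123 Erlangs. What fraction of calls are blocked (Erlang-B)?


B(c,a) = (a^c/c!) / Σ_{k=0}^{c} a^k/k!
a^3/3! = 0.236041
Σ terms (k=0..3): 1.00000 + 1.12300 + 0.63056 + 0.23604 = 2.989606
B = 0.236041/2.989606 = 0.078954

Final: 0.078954


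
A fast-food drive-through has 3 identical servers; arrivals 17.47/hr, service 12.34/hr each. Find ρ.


ρ = λ/(cμ) = 17.47/(3·12.34) = 17.47/37.02 = 0.4719

Final: 0.4719


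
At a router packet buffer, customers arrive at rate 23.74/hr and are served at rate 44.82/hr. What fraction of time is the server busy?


ρ = λ/μ = 23.74/44.82 = 0.5297

Final: 0.5297


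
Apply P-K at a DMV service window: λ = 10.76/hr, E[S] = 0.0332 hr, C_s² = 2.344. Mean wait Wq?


ρ = λ·E[S] = 10.76·0.0332 = 0.3572
E[S²] = E[S]²(1+C_s²) = 0.0332²·(1+2.344) = 0.003686
Wq = λ·E[S²]/(2(1−ρ)) = 10.76·0.003686/(2·0.6428) = 0.03085 hr

Final: 0.03085 hr


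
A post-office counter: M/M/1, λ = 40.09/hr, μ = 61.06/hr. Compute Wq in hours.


ρ = 40.09/61.06 = 0.6566
Wq = ρ/(μ−λ) = 0.6566/(61.06 − 40.09) = 0.6566/20.97 = 0.03131 hr

Final: 0.03131 hr


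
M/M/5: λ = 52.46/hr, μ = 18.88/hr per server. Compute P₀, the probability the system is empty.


a = λ/μ = 52.46/18.88 = 2.7786; ρ = a/c = 0.5557
Σ_{k=0}^{4} a^k/k! (terms k=0..4) = 1.00000 + 2.77860 + 3.86031 + 3.57542 + 2.48367 = 13.69801
Tail: a^5/(5!(1−ρ)) = 165.62713/(120·0.4443) = 3.10666
P₀ = 1/(13.69801 + 3.10666) = 1/16.80467 = 0.059507

Final: 0.059507


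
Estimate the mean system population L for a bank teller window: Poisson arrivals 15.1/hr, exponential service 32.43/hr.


ρ = λ/μ = 15.1/32.43 = 0.4656
L = ρ/(1−ρ) = 0.4656/(1 − 0.4656) = 0.4656/0.5344 = 0.8713

Final: 0.8713


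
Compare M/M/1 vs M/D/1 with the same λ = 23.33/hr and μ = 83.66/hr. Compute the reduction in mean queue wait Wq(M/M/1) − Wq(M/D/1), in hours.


ρ = 23.33/83.66 = 0.2789
Wq(M/M/1) = ρ/(μ−λ) = 0.2789/60.33 = 0.004622 hr
Wq(M/D/1) = ρ/(2(μ−λ)) = 0.002311 hr
Savings = 0.004622 − 0.002311 = 0.002311 hr

Final: 0.002311 hr


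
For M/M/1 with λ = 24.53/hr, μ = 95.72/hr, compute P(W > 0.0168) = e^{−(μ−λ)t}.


W ~ Exponential(μ−λ) for M/M/1.
μ − λ = 95.72 − 24.53 = 71.1900
P(W > t) = e^{−(μ−λ)t} = e^{−1.1960} = 0.302404

Final: 0.302404


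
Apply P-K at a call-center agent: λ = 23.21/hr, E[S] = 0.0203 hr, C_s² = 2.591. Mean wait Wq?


ρ = λ·E[S] = 23.21·0.0203 = 0.4712
E[S²] = E[S]²(1+C_s²) = 0.0203²·(1+2.591) = 0.001480
Wq = λ·E[S²]/(2(1−ρ)) = 23.21·0.001480/(2·0.5288) = 0.03247 hr

Final: 0.03247 hr


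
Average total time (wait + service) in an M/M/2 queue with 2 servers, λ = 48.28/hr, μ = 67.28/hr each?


a = 0.7176; ρ = 0.3588; P₀ = 0.471888
Lq = P₀·a^c·ρ/(c!(1−ρ)²) = 0.10603
Wq = Lq/λ = 0.10603/48.28 = 0.002196 hr
W = Wq + 1/μ = 0.002196 + 0.01486 = 0.01706 hr

Final: 0.01706 hr


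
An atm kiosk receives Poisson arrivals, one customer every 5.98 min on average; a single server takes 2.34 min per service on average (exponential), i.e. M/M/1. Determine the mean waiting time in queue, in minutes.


λ = 60/5.98 = 10.0334 /hr
μ = 60/2.34 = 25.6410 /hr
ρ = λ/μ = 10.0334/25.6410 = 0.3913
Wq = ρ/(μ−λ) = 0.3913/(25.6410−10.0334) = 0.02507 hr
In minutes: 0.02507·60 = 1.504 min

Final: 1.504 min


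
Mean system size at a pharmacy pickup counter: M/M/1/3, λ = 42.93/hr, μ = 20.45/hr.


ρ = 42.93/20.45 = 2.0993
L = ρ[1 − (K+1)ρ^K + Kρ^(K+1)] / [(1−ρ)(1−ρ^(K+1))]
Numerator: 2.0993·(1 − 4·9.251299 + 3·19.420943) = 46.724699
Denominator: (-1.0993)·(-18.420943) = 20.249525
L = 46.724699/20.249525 = 2.3074

Final: 2.3074


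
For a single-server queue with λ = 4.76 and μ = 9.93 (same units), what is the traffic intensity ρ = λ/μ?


ρ = λ/μ = 4.76/9.93 = 0.4794

Final: 0.4794


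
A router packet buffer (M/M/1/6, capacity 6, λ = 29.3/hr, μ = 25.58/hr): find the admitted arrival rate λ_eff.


ρ = 1.1454; P_K = (1−ρ)ρ^6/(1−ρ^7) = 0.206972
λ_eff = λ(1 − P_K) = 29.3·(1 − 0.206972) = 29.3·0.793028 = 23.2357 /hr

Final: 23.2357 /hr


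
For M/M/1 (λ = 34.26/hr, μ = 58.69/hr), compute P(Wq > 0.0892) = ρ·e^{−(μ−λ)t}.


ρ = 34.26/58.69 = 0.5837
P(Wq > t) = ρ·e^{−(μ−λ)t} = 0.5837·e^{−2.1792}
= 0.5837·0.113137 = 0.066043

Final: 0.066043


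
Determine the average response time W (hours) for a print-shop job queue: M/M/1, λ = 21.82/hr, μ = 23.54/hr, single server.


W = 1/(μ−λ) = 1/(23.54 − 21.82) = 1/1.72 = 0.5814 hr

Final: 0.5814 hr


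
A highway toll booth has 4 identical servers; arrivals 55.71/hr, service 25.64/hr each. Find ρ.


ρ = λ/(cμ) = 55.71/(4·25.64) = 55.71/102.56 = 0.5432

Final: 0.5432


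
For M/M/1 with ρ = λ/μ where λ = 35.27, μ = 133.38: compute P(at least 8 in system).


ρ = 35.27/133.38 = 0.2644
P(N ≥ n) = ρ^n = 0.2644^8 = 0.00002391

Final: 0.00002391


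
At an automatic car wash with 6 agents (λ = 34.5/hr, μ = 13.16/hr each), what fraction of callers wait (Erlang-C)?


a = λ/μ = 2.6216; ρ = a/6 = 0.4369
P₀ = 0.072142 (from M/M/c formula)
C(c,a) = [a^c/(c!(1−ρ))]·P₀ = [324.62296/(720·0.5631)]·0.072142
= 0.80073·0.072142 = 0.057766

Final: 0.057766


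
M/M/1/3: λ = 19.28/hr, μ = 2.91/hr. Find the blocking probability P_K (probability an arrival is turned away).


ρ = λ/μ = 19.28/2.91 = 6.6254
P_K = (1−ρ)ρ^K/(1−ρ^(K+1)) = (-5.6254·290.831954)/(1 − 1926.886626)
= -1636.054671/-1925.886626 = 0.849507

Final: 0.849507


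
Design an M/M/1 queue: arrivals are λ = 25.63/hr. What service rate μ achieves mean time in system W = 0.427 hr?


W = 1/(μ−λ) ⇒ μ − λ = 1/W = 1/0.427 = 2.3419
μ = λ + 1/W = 25.63 + 2.3419 = 27.9719 per hr

Final: 27.9719 /hr


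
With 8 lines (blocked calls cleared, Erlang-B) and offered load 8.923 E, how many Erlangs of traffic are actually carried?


B(8,8.923) = 0.285181 (Erlang-B)
Carried load = a(1 − B) = 8.923·(1 − 0.285181) = 8.923·0.714819 = 6.3783 E

Final: 6.3783 Erlangs


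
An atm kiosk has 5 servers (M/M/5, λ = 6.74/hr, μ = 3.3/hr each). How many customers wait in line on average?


a = λ/μ = 2.0424; ρ = a/5 = 0.4085
P₀ = 0.128635
Lq = P₀·a^c·ρ / (c!·(1−ρ)²) = 0.128635·35.54101·0.4085/(120·0.34989)
= 0.04448

Final: 0.04448


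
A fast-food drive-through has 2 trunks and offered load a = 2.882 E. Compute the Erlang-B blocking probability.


B(c,a) = (a^c/c!) / Σ_{k=0}^{c} a^k/k!
a^2/2! = 4.152962
Σ terms (k=0..2): 1.00000 + 2.88200 + 4.15296 = 8.034962
B = 4.152962/8.034962 = 0.516861

Final: 0.516861


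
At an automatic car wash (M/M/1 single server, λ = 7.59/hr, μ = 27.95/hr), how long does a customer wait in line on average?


ρ = 7.59/27.95 = 0.2716
Wq = ρ/(μ−λ) = 0.2716/(27.95 − 7.59) = 0.2716/20.36 = 0.01334 hr

Final: 0.01334 hr


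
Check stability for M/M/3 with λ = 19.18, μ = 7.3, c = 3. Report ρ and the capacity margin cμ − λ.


Total capacity cμ = 3·7.3 = 21.90/hr
ρ = λ/(cμ) = 19.18/21.90 = 0.8758
Stable ⇔ ρ < 1: YES
Spare capacity = cμ − λ = 21.90 − 19.18 = 2.72/hr

Final: ρ = 0.8758; stable; margin = 2.72/hr


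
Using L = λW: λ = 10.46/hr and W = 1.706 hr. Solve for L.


L = λW = 10.46·1.706 = 17.8448

Final: 17.8448


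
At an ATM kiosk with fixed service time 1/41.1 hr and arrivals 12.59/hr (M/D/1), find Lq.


ρ = 12.59/41.1 = 0.3063
M/D/1: Lq = ρ²/(2(1−ρ)) = 0.09384/(2·0.6937) = 0.06764

Final: 0.06764


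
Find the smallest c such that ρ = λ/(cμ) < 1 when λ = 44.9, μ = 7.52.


Stability requires cμ > λ ⇔ c > λ/μ.
λ/μ = 44.9/7.52 = 5.9707
Minimum integer c = ⌊5.9707⌋ + 1 = 6
Check: 6·7.52 = 45.12 > 44.9, while 5·7.52 = 37.60 ≤ 44.9

Final: 6 servers


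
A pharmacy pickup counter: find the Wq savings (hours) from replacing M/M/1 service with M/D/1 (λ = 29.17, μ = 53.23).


ρ = 29.17/53.23 = 0.5480
Wq(M/M/1) = ρ/(μ−λ) = 0.5480/24.06 = 0.02278 hr
Wq(M/D/1) = ρ/(2(μ−λ)) = 0.01139 hr
Savings = 0.02278 − 0.01139 = 0.01139 hr

Final: 0.01139 hr


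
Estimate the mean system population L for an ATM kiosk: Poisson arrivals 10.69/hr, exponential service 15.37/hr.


ρ = λ/μ = 10.69/15.37 = 0.6955
L = ρ/(1−ρ) = 0.6955/(1 − 0.6955) = 0.6955/0.3045 = 2.2842

Final: 2.2842


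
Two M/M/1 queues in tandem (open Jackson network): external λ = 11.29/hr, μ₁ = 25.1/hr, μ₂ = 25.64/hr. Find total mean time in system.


Each node sees arrival rate λ = 11.29/hr (tandem ⇒ throughput preserved).
W₁ = 1/(μ₁−λ) = 1/(25.1−11.29) = 0.07241 hr
W₂ = 1/(μ₂−λ) = 1/(25.64−11.29) = 0.06969 hr
W_total = W₁ + W₂ = 0.07241 + 0.06969 = 0.14210 hr

Final: 0.14210 hr


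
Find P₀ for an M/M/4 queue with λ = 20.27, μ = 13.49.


a = λ/μ = 20.27/13.49 = 1.5026; ρ = a/c = 0.3756
Σ_{k=0}^{3} a^k/k! (terms k=0..3) = 1.00000 + 1.50259 + 1.12890 + 0.56542 = 4.19691
Tail: a^4/(4!(1−ρ)) = 5.09762/(24·0.6244) = 0.34019
P₀ = 1/(4.19691 + 0.34019) = 1/4.53711 = 0.220405

Final: 0.220405


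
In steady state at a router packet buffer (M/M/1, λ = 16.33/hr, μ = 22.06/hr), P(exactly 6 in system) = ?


ρ = 16.33/22.06 = 0.7403
P_n = (1−ρ)·ρ^n = (1 − 0.7403)·0.7403^6 = 0.2597·0.164545 = 0.042740

Final: 0.042740


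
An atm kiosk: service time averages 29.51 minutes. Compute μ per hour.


μ = 1/(service time) in consistent units.
1 hour = 60 min, so μ = 60/29.51 = 2.0332 per hour

Final: 2.0332 /hr


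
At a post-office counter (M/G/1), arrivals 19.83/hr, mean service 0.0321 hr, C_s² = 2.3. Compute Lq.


ρ = λ·E[S] = 19.83·0.0321 = 0.6365
Lq = ρ²(1+C_s²)/(2(1−ρ)) = 0.4052·(1+2.3)/(2·0.3635)
= 0.4052·3.3000/0.7269 = 1.83944

Final: 1.83944


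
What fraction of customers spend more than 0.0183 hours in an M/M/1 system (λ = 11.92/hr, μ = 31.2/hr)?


W ~ Exponential(μ−λ) for M/M/1.
μ − λ = 31.2 − 11.92 = 19.2800
P(W > t) = e^{−(μ−λ)t} = e^{−0.3528} = 0.702701

Final: 0.702701


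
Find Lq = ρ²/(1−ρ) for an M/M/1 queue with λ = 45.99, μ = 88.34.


ρ = 45.99/88.34 = 0.5206
Lq = ρ²/(1−ρ) = 0.2710/0.4794 = 0.5653

Final: 0.5653


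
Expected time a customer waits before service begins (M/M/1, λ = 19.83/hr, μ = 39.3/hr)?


ρ = 19.83/39.3 = 0.5046
Wq = ρ/(μ−λ) = 0.5046/(39.3 − 19.83) = 0.5046/19.47 = 0.02592 hr

Final: 0.02592 hr


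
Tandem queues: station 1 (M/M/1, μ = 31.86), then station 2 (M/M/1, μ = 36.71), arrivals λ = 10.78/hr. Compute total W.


Each node sees arrival rate λ = 10.78/hr (tandem ⇒ throughput preserved).
W₁ = 1/(μ₁−λ) = 1/(31.86−10.78) = 0.04744 hr
W₂ = 1/(μ₂−λ) = 1/(36.71−10.78) = 0.03857 hr
W_total = W₁ + W₂ = 0.04744 + 0.03857 = 0.08600 hr

Final: 0.08600 hr


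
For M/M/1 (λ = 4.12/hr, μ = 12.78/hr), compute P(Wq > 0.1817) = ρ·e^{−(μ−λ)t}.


ρ = 4.12/12.78 = 0.3224
P(Wq > t) = ρ·e^{−(μ−λ)t} = 0.3224·e^{−1.5735}
= 0.3224·0.207314 = 0.066834

Final: 0.066834


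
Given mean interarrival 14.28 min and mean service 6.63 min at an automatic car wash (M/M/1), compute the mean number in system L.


λ = 60/14.28 = 4.2017 /hr
μ = 60/6.63 = 9.0498 /hr
ρ = λ/μ = 4.2017/9.0498 = 0.4643
L = ρ/(1−ρ) = 0.4643/0.5357 = 0.8667

Final: 0.8667


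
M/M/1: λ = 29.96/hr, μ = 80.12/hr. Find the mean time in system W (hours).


W = 1/(μ−λ) = 1/(80.12 − 29.96) = 1/50.16 = 0.01994 hr

Final: 0.01994 hr


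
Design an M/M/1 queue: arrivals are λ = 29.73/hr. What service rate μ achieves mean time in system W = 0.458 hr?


W = 1/(μ−λ) ⇒ μ − λ = 1/W = 1/0.458 = 2.1834
μ = λ + 1/W = 29.73 + 2.1834 = 31.9134 per hr

Final: 31.9134 /hr


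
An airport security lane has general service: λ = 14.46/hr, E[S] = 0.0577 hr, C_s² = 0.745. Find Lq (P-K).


ρ = λ·E[S] = 14.46·0.0577 = 0.8343
Lq = ρ²(1+C_s²)/(2(1−ρ)) = 0.6961·(1+0.745)/(2·0.1657)
= 0.6961·1.7450/0.3313 = 3.66641

Final: 3.66641


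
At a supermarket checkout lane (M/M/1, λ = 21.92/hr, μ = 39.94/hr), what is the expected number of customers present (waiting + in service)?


ρ = λ/μ = 21.92/39.94 = 0.5488
L = ρ/(1−ρ) = 0.5488/(1 − 0.5488) = 0.5488/0.4512 = 1.2164

Final: 1.2164


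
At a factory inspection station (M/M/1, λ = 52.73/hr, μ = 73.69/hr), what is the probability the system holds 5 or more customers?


ρ = 52.73/73.69 = 0.7156
P(N ≥ n) = ρ^n = 0.7156^5 = 0.187606

Final: 0.187606


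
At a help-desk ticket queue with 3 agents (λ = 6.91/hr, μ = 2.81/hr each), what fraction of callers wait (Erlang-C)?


a = λ/μ = 2.4591; ρ = a/3 = 0.8197
P₀ = 0.049437 (from M/M/c formula)
C(c,a) = [a^c/(c!(1−ρ))]·P₀ = [14.87014/(6·0.1803)]·0.049437
= 13.74510·0.049437 = 0.679519

Final: 0.679519


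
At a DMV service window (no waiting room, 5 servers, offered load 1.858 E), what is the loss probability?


B(c,a) = (a^c/c!) / Σ_{k=0}^{c} a^k/k!
a^5/5! = 0.184522
Σ terms (k=0..5): 1.00000 + 1.85800 + 1.72608 + 1.06902 + 0.49656 + 0.18452 = 6.334184
B = 0.184522/6.334184 = 0.029131

Final: 0.029131


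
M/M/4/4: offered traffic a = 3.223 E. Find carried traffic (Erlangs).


B(4,3.223) = 0.230651 (Erlang-B)
Carried load = a(1 − B) = 3.223·(1 − 0.230651) = 3.223·0.769349 = 2.4796 E

Final: 2.4796 Erlangs


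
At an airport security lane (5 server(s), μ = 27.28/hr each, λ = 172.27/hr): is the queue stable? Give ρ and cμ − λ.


Total capacity cμ = 5·27.28 = 136.40/hr
ρ = λ/(cμ) = 172.27/136.40 = 1.2630
Stable ⇔ ρ < 1: NO
Spare capacity = cμ − λ = 136.40 − 172.27 = -35.87/hr

Final: ρ = 1.2630; unstable; margin = -35.87/hr


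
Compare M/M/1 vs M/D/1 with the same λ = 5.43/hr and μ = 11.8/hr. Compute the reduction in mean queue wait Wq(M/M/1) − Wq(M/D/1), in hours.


ρ = 5.43/11.8 = 0.4602
Wq(M/M/1) = ρ/(μ−λ) = 0.4602/6.37 = 0.07224 hr
Wq(M/D/1) = ρ/(2(μ−λ)) = 0.03612 hr
Savings = 0.07224 − 0.03612 = 0.03612 hr

Final: 0.03612 hr


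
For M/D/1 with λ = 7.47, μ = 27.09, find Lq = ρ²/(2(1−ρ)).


ρ = 7.47/27.09 = 0.2757
M/D/1: Lq = ρ²/(2(1−ρ)) = 0.07604/(2·0.7243) = 0.05249

Final: 0.05249


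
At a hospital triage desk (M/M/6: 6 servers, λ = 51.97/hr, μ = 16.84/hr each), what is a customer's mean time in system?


a = 3.0861; ρ = 0.5144; P₀ = 0.044783
Lq = P₀·a^c·ρ/(c!(1−ρ)²) = 0.11718
Wq = Lq/λ = 0.11718/51.97 = 0.002255 hr
W = Wq + 1/μ = 0.002255 + 0.05938 = 0.06164 hr

Final: 0.06164 hr


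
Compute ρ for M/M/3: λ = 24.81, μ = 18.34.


ρ = λ/(cμ) = 24.81/(3·18.34) = 24.81/55.02 = 0.4509

Final: 0.4509


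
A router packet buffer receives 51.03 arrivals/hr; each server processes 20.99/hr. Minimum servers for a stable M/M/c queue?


Stability requires cμ > λ ⇔ c > λ/μ.
λ/μ = 51.03/20.99 = 2.4312
Minimum integer c = ⌊2.4312⌋ + 1 = 3
Check: 3·20.99 = 62.97 > 51.03, while 2·20.99 = 41.98 ≤ 51.03

Final: 3 servers


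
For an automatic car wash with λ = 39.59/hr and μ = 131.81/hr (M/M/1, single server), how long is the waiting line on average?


ρ = 39.59/131.81 = 0.3004
Lq = ρ²/(1−ρ) = 0.09021/0.6996 = 0.1289

Final: 0.1289


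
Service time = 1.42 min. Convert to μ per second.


μ = 1/(service time) in consistent units.
1 second = 0.0166667 min, so μ = 0.0166667/1.42 = 0.01174 per second

Final: 0.01174 /sec


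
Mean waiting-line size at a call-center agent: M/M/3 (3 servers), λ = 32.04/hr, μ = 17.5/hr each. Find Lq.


a = λ/μ = 1.8309; ρ = a/3 = 0.6103
P₀ = 0.140223
Lq = P₀·a^c·ρ / (c!·(1−ρ)²) = 0.140223·6.13710·0.6103/(6·0.15188)
= 0.57633

Final: 0.57633


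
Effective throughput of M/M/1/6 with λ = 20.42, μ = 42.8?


ρ = 0.4771; P_K = (1−ρ)ρ^6/(1−ρ^7) = 0.006202
λ_eff = λ(1 − P_K) = 20.42·(1 − 0.006202) = 20.42·0.993798 = 20.2934 /hr

Final: 20.2934 /hr


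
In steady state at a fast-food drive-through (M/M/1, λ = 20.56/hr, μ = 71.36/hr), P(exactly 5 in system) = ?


ρ = 20.56/71.36 = 0.2881
P_n = (1−ρ)·ρ^n = (1 − 0.2881)·0.2881^5 = 0.7119·0.001985 = 0.001413

Final: 0.001413


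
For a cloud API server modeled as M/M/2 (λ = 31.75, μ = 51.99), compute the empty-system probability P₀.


a = λ/μ = 31.75/51.99 = 0.6107; ρ = a/c = 0.3053
Σ_{k=0}^{1} a^k/k! (terms k=0..1) = 1.00000 + 0.61069 = 1.61069
Tail: a^2/(2!(1−ρ)) = 0.37295/(2·0.6947) = 0.26844
P₀ = 1/(1.61069 + 0.26844) = 1/1.87914 = 0.532159

Final: 0.532159


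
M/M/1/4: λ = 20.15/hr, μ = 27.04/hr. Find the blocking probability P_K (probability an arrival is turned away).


ρ = λ/μ = 20.15/27.04 = 0.7452
P_K = (1−ρ)ρ^K/(1−ρ^(K+1)) = (0.2548·0.308371)/(1 − 0.229796)
= 0.078575/0.770204 = 0.102019

Final: 0.102019


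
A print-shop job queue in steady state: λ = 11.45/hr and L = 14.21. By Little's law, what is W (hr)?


W = L/λ = 14.21/11.45 = 1.2410 hr

Final: 1.2410 hr


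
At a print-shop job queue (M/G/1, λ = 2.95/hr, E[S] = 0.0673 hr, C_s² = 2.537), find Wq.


ρ = λ·E[S] = 2.95·0.0673 = 0.1985
E[S²] = E[S]²(1+C_s²) = 0.0673²·(1+2.537) = 0.016020
Wq = λ·E[S²]/(2(1−ρ)) = 2.95·0.016020/(2·0.8015) = 0.02948 hr

Final: 0.02948 hr


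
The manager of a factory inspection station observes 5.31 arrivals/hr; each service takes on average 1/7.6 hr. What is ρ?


ρ = λ/μ = 5.31/7.6 = 0.6987

Final: 0.6987


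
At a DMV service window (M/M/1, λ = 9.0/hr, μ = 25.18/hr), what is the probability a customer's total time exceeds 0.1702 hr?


W ~ Exponential(μ−λ) for M/M/1.
μ − λ = 25.18 − 9.0 = 16.1800
P(W > t) = e^{−(μ−λ)t} = e^{−2.7538} = 0.063683

Final: 0.063683


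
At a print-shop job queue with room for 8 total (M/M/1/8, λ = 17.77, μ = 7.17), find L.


ρ = 17.77/7.17 = 2.4784
L = ρ[1 − (K+1)ρ^K + Kρ^(K+1)] / [(1−ρ)(1−ρ^(K+1))]
Numerator: 2.4784·(1 − 9·1423.462981 + 8·3527.885239) = 38199.093600
Denominator: (-1.4784)·(-3526.885239) = 5214.084175
L = 38199.093600/5214.084175 = 7.3261

Final: 7.3261


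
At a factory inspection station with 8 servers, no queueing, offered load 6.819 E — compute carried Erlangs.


B(8,6.819) = 0.168408 (Erlang-B)
Carried load = a(1 − B) = 6.819·(1 − 0.168408) = 6.819·0.831592 = 5.6706 E

Final: 5.6706 Erlangs


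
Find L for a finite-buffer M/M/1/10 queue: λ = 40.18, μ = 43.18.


ρ = 40.18/43.18 = 0.9305
L = ρ[1 − (K+1)ρ^K + Kρ^(K+1)] / [(1−ρ)(1−ρ^(K+1))]
Numerator: 0.9305·(1 − 11·0.486713 + 10·0.452898) = 0.162968
Denominator: (0.06948)·(0.547102) = 0.038011
L = 0.162968/0.038011 = 4.2874

Final: 4.2874


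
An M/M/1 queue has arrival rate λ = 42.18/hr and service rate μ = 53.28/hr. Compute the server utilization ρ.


ρ = λ/μ = 42.18/53.28 = 0.7917

Final: 0.7917


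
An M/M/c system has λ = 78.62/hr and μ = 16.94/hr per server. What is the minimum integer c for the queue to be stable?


Stability requires cμ > λ ⇔ c > λ/μ.
λ/μ = 78.62/16.94 = 4.6411
Minimum integer c = ⌊4.6411⌋ + 1 = 5
Check: 5·16.94 = 84.70 > 78.62, while 4·16.94 = 67.76 ≤ 78.62

Final: 5 servers


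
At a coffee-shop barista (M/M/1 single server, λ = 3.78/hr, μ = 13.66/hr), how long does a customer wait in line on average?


ρ = 3.78/13.66 = 0.2767
Wq = ρ/(μ−λ) = 0.2767/(13.66 − 3.78) = 0.2767/9.88 = 0.02801 hr

Final: 0.02801 hr


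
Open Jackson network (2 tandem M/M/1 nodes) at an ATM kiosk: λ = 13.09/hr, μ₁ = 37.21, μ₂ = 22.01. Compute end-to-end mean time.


Each node sees arrival rate λ = 13.09/hr (tandem ⇒ throughput preserved).
W₁ = 1/(μ₁−λ) = 1/(37.21−13.09) = 0.04146 hr
W₂ = 1/(μ₂−λ) = 1/(22.01−13.09) = 0.11211 hr
W_total = W₁ + W₂ = 0.04146 + 0.11211 = 0.15357 hr

Final: 0.15357 hr


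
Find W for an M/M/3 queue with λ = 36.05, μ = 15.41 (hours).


a = 2.3394; ρ = 0.7798; P₀ = 0.063428
Lq = P₀·a^c·ρ/(c!(1−ρ)²) = 2.17656
Wq = Lq/λ = 2.17656/36.05 = 0.06038 hr
W = Wq + 1/μ = 0.06038 + 0.06489 = 0.12527 hr

Final: 0.12527 hr


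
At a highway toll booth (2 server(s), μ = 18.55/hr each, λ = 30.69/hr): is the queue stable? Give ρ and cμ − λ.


Total capacity cμ = 2·18.55 = 37.10/hr
ρ = λ/(cμ) = 30.69/37.10 = 0.8272
Stable ⇔ ρ < 1: YES
Spare capacity = cμ − λ = 37.10 − 30.69 = 6.41/hr

Final: ρ = 0.8272; stable; margin = 6.41/hr


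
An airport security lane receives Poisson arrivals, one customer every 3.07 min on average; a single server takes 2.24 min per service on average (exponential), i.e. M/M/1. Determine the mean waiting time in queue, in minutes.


λ = 60/3.07 = 19.5440 /hr
μ = 60/2.24 = 26.7857 /hr
ρ = λ/μ = 19.5440/26.7857 = 0.7296
Wq = ρ/(μ−λ) = 0.7296/(26.7857−19.5440) = 0.10076 hr
In minutes: 0.10076·60 = 6.045 min

Final: 6.045 min


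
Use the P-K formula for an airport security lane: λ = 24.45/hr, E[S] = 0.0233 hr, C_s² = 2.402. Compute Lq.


ρ = λ·E[S] = 24.45·0.0233 = 0.5697
Lq = ρ²(1+C_s²)/(2(1−ρ)) = 0.3245·(1+2.402)/(2·0.4303)
= 0.3245·3.4020/0.8606 = 1.28288

Final: 1.28288


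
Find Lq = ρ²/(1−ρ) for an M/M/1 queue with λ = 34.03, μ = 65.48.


ρ = 34.03/65.48 = 0.5197
Lq = ρ²/(1−ρ) = 0.2701/0.4803 = 0.5623

Final: 0.5623


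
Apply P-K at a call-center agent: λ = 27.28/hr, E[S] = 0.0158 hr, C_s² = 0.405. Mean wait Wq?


ρ = λ·E[S] = 27.28·0.0158 = 0.4310
E[S²] = E[S]²(1+C_s²) = 0.0158²·(1+0.405) = 0.0003507
Wq = λ·E[S²]/(2(1−ρ)) = 27.28·0.0003507/(2·0.5690) = 0.008408 hr

Final: 0.008408 hr


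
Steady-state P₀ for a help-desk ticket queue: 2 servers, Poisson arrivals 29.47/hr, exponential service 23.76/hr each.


a = λ/μ = 29.47/23.76 = 1.2403; ρ = a/c = 0.6202
Σ_{k=0}^{1} a^k/k! (terms k=0..1) = 1.00000 + 1.24032 = 2.24032
Tail: a^2/(2!(1−ρ)) = 1.53839/(2·0.3798) = 2.02505
P₀ = 1/(2.24032 + 2.02505) = 1/4.26537 = 0.234446

Final: 0.234446


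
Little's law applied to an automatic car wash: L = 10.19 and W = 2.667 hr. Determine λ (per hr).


λ = L/W = 10.19/2.667 = 3.8208 /hr

Final: 3.8208 /hr


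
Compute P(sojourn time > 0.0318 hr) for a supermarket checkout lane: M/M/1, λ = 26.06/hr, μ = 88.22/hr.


W ~ Exponential(μ−λ) for M/M/1.
μ − λ = 88.22 − 26.06 = 62.1600
P(W > t) = e^{−(μ−λ)t} = e^{−1.9767} = 0.138527

Final: 0.138527


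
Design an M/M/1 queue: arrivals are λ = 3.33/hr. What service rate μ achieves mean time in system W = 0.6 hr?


W = 1/(μ−λ) ⇒ μ − λ = 1/W = 1/0.6 = 1.6667
μ = λ + 1/W = 3.33 + 1.6667 = 4.9967 per hr

Final: 4.9967 /hr


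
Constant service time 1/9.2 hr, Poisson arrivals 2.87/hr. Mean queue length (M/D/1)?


ρ = 2.87/9.2 = 0.3120
M/D/1: Lq = ρ²/(2(1−ρ)) = 0.09732/(2·0.6880) = 0.07072

Final: 0.07072


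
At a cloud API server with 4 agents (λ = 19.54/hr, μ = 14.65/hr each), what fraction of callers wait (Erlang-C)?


a = λ/μ = 1.3338; ρ = a/4 = 0.3334
P₀ = 0.262014 (from M/M/c formula)
C(c,a) = [a^c/(c!(1−ρ))]·P₀ = [3.16481/(24·0.6666)]·0.262014
= 0.19783·0.262014 = 0.051835

Final: 0.051835


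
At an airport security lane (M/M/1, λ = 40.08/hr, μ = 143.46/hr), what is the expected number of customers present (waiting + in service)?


ρ = λ/μ = 40.08/143.46 = 0.2794
L = ρ/(1−ρ) = 0.2794/(1 − 0.2794) = 0.2794/0.7206 = 0.3877

Final: 0.3877


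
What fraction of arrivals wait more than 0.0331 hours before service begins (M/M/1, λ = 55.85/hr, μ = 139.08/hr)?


ρ = 55.85/139.08 = 0.4016
P(Wq > t) = ρ·e^{−(μ−λ)t} = 0.4016·e^{−2.7549}
= 0.4016·0.063615 = 0.025546

Final: 0.025546


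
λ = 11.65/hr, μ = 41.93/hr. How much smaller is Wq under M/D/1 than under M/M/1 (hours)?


ρ = 11.65/41.93 = 0.2778
Wq(M/M/1) = ρ/(μ−λ) = 0.2778/30.28 = 0.009176 hr
Wq(M/D/1) = ρ/(2(μ−λ)) = 0.004588 hr
Savings = 0.009176 − 0.004588 = 0.004588 hr

Final: 0.004588 hr


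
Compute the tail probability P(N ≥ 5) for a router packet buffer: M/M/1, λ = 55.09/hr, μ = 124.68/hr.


ρ = 55.09/124.68 = 0.4419
P(N ≥ n) = ρ^n = 0.4419^5 = 0.016841

Final: 0.016841


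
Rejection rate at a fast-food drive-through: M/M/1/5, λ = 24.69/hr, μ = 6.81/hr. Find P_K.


ρ = λ/μ = 24.69/6.81 = 3.6256
P_K = (1−ρ)ρ^K/(1−ρ^(K+1)) = (-2.6256·626.426166)/(1 − 2271.139800)
= -1644.713634/-2270.139800 = 0.724499

Final: 0.724499


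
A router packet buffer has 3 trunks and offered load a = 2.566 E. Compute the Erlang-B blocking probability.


B(c,a) = (a^c/c!) / Σ_{k=0}^{c} a^k/k!
a^3/3! = 2.815910
Σ terms (k=0..3): 1.00000 + 2.56600 + 3.29218 + 2.81591 = 9.674088
B = 2.815910/9.674088 = 0.291078

Final: 0.291078


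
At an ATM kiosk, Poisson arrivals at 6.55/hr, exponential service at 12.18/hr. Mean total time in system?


W = 1/(μ−λ) = 1/(12.18 − 6.55) = 1/5.63 = 0.1776 hr

Final: 0.1776 hr


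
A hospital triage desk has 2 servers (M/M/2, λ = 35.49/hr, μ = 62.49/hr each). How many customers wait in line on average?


a = λ/μ = 0.5679; ρ = a/2 = 0.2840
P₀ = 0.557674
Lq = P₀·a^c·ρ / (c!·(1−ρ)²) = 0.557674·0.32255·0.2840/(2·0.51271)
= 0.04981

Final: 0.04981


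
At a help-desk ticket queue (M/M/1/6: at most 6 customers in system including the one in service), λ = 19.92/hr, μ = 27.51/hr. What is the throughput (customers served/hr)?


ρ = 0.7241; P_K = (1−ρ)ρ^6/(1−ρ^7) = 0.044403
λ_eff = λ(1 − P_K) = 19.92·(1 − 0.044403) = 19.92·0.955597 = 19.0355 /hr

Final: 19.0355 /hr


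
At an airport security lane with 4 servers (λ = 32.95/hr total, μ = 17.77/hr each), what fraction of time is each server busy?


ρ = λ/(cμ) = 32.95/(4·17.77) = 32.95/71.08 = 0.4636

Final: 0.4636


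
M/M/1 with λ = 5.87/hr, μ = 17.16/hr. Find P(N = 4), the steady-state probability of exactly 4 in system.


ρ = 5.87/17.16 = 0.3421
P_n = (1−ρ)·ρ^n = (1 − 0.3421)·0.3421^4 = 0.6579·0.013693 = 0.009009

Final: 0.009009


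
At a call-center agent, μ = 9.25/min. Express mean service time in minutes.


Mean service time = 1/μ = 1/9.25 minute = 0.10811 minute
In minutes: 0.10811 × 1 = 0.1081 min

Final: 0.1081 min


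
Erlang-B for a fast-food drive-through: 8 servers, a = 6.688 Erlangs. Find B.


B(c,a) = (a^c/c!) / Σ_{k=0}^{c} a^k/k!
a^8/8! = 99.277216
Σ terms (k=0..8): 1.00000 + 6.68800 + 22.36467 + 49.85831 + 83.36309 + 111.50647 + 124.29255 + 118.75265 + 99.27722 = 617.102961
B = 99.277216/617.102961 = 0.160876

Final: 0.160876


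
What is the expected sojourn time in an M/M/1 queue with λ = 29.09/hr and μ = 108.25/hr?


W = 1/(μ−λ) = 1/(108.25 − 29.09) = 1/79.16 = 0.01263 hr

Final: 0.01263 hr


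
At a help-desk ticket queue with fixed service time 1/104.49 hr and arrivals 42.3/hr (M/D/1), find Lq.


ρ = 42.3/104.49 = 0.4048
M/D/1: Lq = ρ²/(2(1−ρ)) = 0.1639/(2·0.5952) = 0.13768

Final: 0.13768
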